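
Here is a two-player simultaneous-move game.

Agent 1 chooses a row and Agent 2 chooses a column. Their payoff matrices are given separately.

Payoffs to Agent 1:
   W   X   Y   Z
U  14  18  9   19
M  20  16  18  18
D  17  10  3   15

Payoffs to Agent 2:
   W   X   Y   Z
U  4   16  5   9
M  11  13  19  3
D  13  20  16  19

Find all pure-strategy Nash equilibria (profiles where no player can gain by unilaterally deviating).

The pure Nash equilibria are (U, X) and (M, Y).

Mark each player's best response to every combination of opponents' strategies; a profile where every player is best-responding is a pure Nash equilibrium.
Agent 1 against W: payoffs 14, 20, 17 → best response M.
Agent 1 against X: payoffs 18, 16, 10 → best response U.
Agent 1 against Y: payoffs 9, 18, 3 → best response M.
Agent 1 against Z: payoffs 19, 18, 15 → best response U.
Agent 2 against U: payoffs 4, 16, 5, 9 → best response X.
Agent 2 against M: payoffs 11, 13, 19, 3 → best response Y.
Agent 2 against D: payoffs 13, 20, 16, 19 → best response X.
Mutual best responses: (U, X); (M, Y).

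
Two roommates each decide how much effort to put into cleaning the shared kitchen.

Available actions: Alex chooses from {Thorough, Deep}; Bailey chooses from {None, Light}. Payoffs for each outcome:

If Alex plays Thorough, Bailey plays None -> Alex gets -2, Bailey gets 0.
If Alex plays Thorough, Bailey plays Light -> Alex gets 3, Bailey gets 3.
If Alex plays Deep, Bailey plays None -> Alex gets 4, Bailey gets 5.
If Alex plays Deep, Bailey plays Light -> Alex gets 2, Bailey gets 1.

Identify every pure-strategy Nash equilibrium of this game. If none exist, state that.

Pure-strategy Nash equilibria: (Thorough, Light) and (Deep, None)

(Thorough, None): Alex can switch to Deep (-2 → 4). Not NE.
(Thorough, Light): Alex gets 3, best alternative 2; Bailey gets 3, best alternative 0. No profitable deviation — NE.
(Deep, None): Alex gets 4, best alternative -2; Bailey gets 5, best alternative 1. No profitable deviation — NE.
(Deep, Light): Alex can switch to Thorough (2 → 3). Not NE.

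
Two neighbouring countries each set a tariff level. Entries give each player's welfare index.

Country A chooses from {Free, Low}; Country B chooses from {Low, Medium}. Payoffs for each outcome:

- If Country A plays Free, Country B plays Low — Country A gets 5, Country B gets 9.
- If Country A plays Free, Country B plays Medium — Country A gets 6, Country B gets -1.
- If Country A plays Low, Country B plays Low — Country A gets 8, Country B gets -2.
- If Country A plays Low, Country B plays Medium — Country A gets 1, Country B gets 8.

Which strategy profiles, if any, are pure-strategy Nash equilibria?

This game has no pure Nash equilibrium.

For each player, find the best response to each opponent profile; mutual best responses are the pure NE.
Country A against Low: payoffs 5, 8 → best response Low.
Country A against Medium: payoffs 6, 1 → best response Free.
Country B against Free: payoffs 9, -1 → best response Low.
Country B against Low: payoffs -2, 8 → best response Medium.
No profile is a mutual best response for all players.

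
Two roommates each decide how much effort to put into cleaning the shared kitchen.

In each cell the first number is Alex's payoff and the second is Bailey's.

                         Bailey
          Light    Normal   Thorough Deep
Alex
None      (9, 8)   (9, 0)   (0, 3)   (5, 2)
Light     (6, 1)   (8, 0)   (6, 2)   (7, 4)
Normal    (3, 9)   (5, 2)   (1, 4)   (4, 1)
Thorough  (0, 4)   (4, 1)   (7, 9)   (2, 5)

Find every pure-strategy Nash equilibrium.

(None, Light): Alex gets 9, best alternative 6; Bailey gets 8, best alternative 3. No profitable deviation — NE.
(None, Normal): Bailey can switch to Light (0 → 8). Not NE.
(None, Thorough): Alex can switch to Light (0 → 6). Not NE.
(None, Deep): Alex can switch to Light (5 → 7). Not NE.
(Light, Light): Alex can switch to None (6 → 9). Not NE.
(Light, Normal): Alex can switch to None (8 → 9). Not NE.
(Light, Thorough): Alex can switch to Thorough (6 → 7). Not NE.
(Light, Deep): Alex gets 7, best alternative 5; Bailey gets 4, best alternative 2. No profitable deviation — NE.
(Normal, Light): Alex can switch to None (3 → 9). Not NE.
(Normal, Normal): Alex can switch to None (5 → 9). Not NE.
(Thorough, Thorough): Alex gets 7, best alternative 6; Bailey gets 9, best alternative 5. No profitable deviation — NE.
(The remaining 5 profiles each have a profitable deviation by the same check.)

Pure-strategy Nash equilibria: (None, Light) and (Light, Deep) and (Thorough, Thorough)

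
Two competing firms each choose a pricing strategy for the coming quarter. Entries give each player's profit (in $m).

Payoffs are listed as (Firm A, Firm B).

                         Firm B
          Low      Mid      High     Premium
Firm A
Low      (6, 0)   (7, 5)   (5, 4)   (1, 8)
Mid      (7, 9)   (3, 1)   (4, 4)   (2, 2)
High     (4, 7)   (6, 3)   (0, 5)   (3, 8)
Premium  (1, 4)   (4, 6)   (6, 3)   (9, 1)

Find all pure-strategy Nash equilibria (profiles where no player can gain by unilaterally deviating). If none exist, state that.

Firm A against Low: payoffs 6, 7, 4, 1 → best response Mid.
Firm A against Mid: payoffs 7, 3, 6, 4 → best response Low.
Firm A against High: payoffs 5, 4, 0, 6 → best response Premium.
Firm A against Premium: payoffs 1, 2, 3, 9 → best response Premium.
Firm B against Low: payoffs 0, 5, 4, 8 → best response Premium.
Firm B against Mid: payoffs 9, 1, 4, 2 → best response Low.
Firm B against High: payoffs 7, 3, 5, 8 → best response Premium.
Firm B against Premium: payoffs 4, 6, 3, 1 → best response Mid.
Mutual best responses: (Mid, Low).

Pure NE: (Mid, Low)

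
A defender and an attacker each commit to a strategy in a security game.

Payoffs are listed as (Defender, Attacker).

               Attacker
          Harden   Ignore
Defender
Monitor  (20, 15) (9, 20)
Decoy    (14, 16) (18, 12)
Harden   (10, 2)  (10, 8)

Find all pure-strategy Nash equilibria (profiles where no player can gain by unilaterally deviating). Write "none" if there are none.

(Monitor, Harden): Attacker can switch to Ignore (15 → 20). Not NE.
(Monitor, Ignore): Defender can switch to Decoy (9 → 18). Not NE.
(Decoy, Harden): Defender can switch to Monitor (14 → 20). Not NE.
(Decoy, Ignore): Attacker can switch to Harden (12 → 16). Not NE.
(Harden, Harden): Defender can switch to Monitor (10 → 20). Not NE.
(Harden, Ignore): Defender can switch to Decoy (10 → 18). Not NE.

There is no pure-strategy Nash equilibrium.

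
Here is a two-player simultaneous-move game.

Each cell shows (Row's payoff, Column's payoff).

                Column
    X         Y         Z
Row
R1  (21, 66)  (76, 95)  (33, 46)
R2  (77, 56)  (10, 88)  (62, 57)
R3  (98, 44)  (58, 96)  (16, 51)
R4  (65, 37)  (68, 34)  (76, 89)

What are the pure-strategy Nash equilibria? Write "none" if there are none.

Pure-strategy Nash equilibria: (R1, Y), (R4, Z)

Row against X: payoffs 21, 77, 98, 65 → best response R3.
Row against Y: payoffs 76, 10, 58, 68 → best response R1.
Row against Z: payoffs 33, 62, 16, 76 → best response R4.
Column against R1: payoffs 66, 95, 46 → best response Y.
Column against R2: payoffs 56, 88, 57 → best response Y.
Column against R3: payoffs 44, 96, 51 → best response Y.
Column against R4: payoffs 37, 34, 89 → best response Z.
Mutual best responses: (R1, Y); (R4, Z).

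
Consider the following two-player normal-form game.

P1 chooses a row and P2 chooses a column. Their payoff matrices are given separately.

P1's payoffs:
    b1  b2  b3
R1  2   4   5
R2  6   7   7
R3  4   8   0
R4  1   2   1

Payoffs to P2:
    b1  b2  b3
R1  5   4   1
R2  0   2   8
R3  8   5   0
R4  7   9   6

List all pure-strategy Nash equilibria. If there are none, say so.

The unique pure-strategy Nash equilibrium is (R2, b3).

P1 against b1: payoffs 2, 6, 4, 1 → best response R2.
P1 against b2: payoffs 4, 7, 8, 2 → best response R3.
P1 against b3: payoffs 5, 7, 0, 1 → best response R2.
P2 against R1: payoffs 5, 4, 1 → best response b1.
P2 against R2: payoffs 0, 2, 8 → best response b3.
P2 against R3: payoffs 8, 5, 0 → best response b1.
P2 against R4: payoffs 7, 9, 6 → best response b2.
Mutual best responses: (R2, b3).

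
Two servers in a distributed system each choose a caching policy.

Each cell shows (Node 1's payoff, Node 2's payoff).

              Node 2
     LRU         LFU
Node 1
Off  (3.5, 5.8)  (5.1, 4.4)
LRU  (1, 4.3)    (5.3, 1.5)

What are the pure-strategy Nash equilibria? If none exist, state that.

(Off, LRU)

(Off, LRU): Node 1 gets 3.5, best alternative 1; Node 2 gets 5.8, best alternative 4.4. No profitable deviation — NE.
(Off, LFU): Node 1 can switch to LRU (5.1 → 5.3). Not NE.
(LRU, LRU): Node 1 can switch to Off (1 → 3.5). Not NE.
(LRU, LFU): Node 2 can switch to LRU (1.5 → 4.3). Not NE.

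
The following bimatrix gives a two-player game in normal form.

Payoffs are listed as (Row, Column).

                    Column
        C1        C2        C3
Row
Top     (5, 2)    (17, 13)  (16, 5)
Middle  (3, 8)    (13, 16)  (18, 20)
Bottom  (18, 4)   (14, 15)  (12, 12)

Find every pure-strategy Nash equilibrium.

For each player, find the best response to each opponent profile; mutual best responses are the pure NE.
Row against C1: payoffs 5, 3, 18 → best response Bottom.
Row against C2: payoffs 17, 13, 14 → best response Top.
Row against C3: payoffs 16, 18, 12 → best response Middle.
Column against Top: payoffs 2, 13, 5 → best response C2.
Column against Middle: payoffs 8, 16, 20 → best response C3.
Column against Bottom: payoffs 4, 15, 12 → best response C2.
Mutual best responses: (Top, C2); (Middle, C3).

Pure-strategy Nash equilibria: (Top, C2), (Middle, C3)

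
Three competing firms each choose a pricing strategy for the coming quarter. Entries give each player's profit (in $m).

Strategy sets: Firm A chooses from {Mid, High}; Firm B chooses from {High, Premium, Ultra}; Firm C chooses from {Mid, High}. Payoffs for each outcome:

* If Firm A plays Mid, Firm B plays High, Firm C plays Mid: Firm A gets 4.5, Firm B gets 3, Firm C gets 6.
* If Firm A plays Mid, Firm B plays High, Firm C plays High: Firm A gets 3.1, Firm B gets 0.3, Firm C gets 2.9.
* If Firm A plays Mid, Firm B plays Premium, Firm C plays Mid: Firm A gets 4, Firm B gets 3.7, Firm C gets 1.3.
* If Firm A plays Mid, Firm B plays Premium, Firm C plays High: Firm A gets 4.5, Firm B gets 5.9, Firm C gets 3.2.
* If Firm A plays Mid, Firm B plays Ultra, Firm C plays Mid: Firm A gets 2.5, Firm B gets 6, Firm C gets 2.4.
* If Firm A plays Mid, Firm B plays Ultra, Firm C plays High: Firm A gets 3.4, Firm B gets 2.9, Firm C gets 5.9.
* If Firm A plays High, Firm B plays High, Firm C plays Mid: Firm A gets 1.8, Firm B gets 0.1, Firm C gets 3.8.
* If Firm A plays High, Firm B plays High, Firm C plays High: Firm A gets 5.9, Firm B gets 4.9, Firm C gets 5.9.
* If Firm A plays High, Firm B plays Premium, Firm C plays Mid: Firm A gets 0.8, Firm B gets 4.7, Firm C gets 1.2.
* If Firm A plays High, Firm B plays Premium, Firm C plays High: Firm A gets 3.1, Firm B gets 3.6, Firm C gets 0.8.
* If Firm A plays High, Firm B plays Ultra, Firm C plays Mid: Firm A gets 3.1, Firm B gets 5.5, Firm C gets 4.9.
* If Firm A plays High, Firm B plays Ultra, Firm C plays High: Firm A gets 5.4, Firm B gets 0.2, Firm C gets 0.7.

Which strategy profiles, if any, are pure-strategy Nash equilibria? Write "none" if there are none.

Firm A against (High, Mid): payoffs 4.5, 1.8 → best response Mid.
Firm A against (High, High): payoffs 3.1, 5.9 → best response High.
Firm A against (Premium, Mid): payoffs 4, 0.8 → best response Mid.
Firm A against (Premium, High): payoffs 4.5, 3.1 → best response Mid.
Firm A against (Ultra, Mid): payoffs 2.5, 3.1 → best response High.
Firm A against (Ultra, High): payoffs 3.4, 5.4 → best response High.
Firm B against (Mid, Mid): payoffs 3, 3.7, 6 → best response Ultra.
Firm B against (Mid, High): payoffs 0.3, 5.9, 2.9 → best response Premium.
Firm B against (High, Mid): payoffs 0.1, 4.7, 5.5 → best response Ultra.
Firm B against (High, High): payoffs 4.9, 3.6, 0.2 → best response High.
Firm C against (Mid, High): payoffs 6, 2.9 → best response Mid.
Firm C against (Mid, Premium): payoffs 1.3, 3.2 → best response High.
Firm C against (Mid, Ultra): payoffs 2.4, 5.9 → best response High.
Firm C against (High, High): payoffs 3.8, 5.9 → best response High.
Firm C against (High, Premium): payoffs 1.2, 0.8 → best response Mid.
Firm C against (High, Ultra): payoffs 4.9, 0.7 → best response Mid.
Mutual best responses: (Mid, Premium, High); (High, High, High); (High, Ultra, Mid).

(Mid, Premium, High) and (High, High, High) and (High, Ultra, Mid)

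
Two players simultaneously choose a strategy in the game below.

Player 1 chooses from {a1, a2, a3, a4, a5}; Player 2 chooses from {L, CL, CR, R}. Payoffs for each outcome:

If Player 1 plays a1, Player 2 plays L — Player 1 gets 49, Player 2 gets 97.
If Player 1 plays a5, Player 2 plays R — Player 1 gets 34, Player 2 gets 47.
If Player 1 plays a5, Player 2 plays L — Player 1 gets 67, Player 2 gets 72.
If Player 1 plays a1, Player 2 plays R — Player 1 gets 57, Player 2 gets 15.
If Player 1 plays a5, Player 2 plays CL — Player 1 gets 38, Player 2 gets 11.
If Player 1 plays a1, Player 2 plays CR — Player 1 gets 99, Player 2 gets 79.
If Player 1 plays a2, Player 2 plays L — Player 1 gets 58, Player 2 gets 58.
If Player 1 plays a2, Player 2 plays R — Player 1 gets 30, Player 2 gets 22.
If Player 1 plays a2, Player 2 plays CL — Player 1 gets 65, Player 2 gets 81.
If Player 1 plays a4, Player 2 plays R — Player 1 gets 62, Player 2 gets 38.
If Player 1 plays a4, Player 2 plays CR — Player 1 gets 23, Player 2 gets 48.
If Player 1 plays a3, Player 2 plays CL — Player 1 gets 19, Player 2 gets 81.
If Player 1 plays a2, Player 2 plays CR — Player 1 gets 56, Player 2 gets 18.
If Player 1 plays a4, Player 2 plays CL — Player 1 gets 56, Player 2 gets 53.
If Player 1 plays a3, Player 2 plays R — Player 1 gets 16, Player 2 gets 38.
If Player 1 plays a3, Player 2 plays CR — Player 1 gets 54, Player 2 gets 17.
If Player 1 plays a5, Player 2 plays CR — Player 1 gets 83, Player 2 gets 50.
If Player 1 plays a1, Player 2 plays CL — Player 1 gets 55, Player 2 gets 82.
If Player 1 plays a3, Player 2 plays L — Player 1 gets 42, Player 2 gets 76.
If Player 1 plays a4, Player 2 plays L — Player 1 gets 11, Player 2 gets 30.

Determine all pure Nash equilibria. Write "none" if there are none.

(a2, CL); (a5, L)

Player 1 against L: payoffs 49, 58, 42, 11, 67 → best response a5.
Player 1 against CL: payoffs 55, 65, 19, 56, 38 → best response a2.
Player 1 against CR: payoffs 99, 56, 54, 23, 83 → best response a1.
Player 1 against R: payoffs 57, 30, 16, 62, 34 → best response a4.
Player 2 against a1: payoffs 97, 82, 79, 15 → best response L.
Player 2 against a2: payoffs 58, 81, 18, 22 → best response CL.
Player 2 against a3: payoffs 76, 81, 17, 38 → best response CL.
Player 2 against a4: payoffs 30, 53, 48, 38 → best response CL.
Player 2 against a5: payoffs 72, 11, 50, 47 → best response L.
Mutual best responses: (a2, CL); (a5, L).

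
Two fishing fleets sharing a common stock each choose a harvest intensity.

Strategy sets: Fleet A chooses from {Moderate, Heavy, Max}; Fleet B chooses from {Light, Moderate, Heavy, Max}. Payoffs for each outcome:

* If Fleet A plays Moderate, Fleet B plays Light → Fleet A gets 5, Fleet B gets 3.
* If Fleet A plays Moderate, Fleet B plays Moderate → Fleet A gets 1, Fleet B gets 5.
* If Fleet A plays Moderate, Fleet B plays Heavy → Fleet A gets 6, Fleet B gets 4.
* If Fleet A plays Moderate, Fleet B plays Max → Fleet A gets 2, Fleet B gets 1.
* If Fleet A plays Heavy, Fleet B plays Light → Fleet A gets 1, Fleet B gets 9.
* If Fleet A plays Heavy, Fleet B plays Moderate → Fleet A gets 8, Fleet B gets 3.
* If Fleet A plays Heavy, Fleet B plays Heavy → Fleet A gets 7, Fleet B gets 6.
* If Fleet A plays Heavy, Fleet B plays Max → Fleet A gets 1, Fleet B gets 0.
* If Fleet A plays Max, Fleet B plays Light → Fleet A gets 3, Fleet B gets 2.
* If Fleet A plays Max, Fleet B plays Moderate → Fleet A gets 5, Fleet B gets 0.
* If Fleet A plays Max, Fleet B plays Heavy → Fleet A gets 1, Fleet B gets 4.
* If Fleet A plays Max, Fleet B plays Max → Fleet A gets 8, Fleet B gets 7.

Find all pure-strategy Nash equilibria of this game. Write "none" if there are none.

(Moderate, Light): Fleet B can switch to Moderate (3 → 5). Not NE.
(Moderate, Moderate): Fleet A can switch to Heavy (1 → 8). Not NE.
(Moderate, Heavy): Fleet A can switch to Heavy (6 → 7). Not NE.
(Moderate, Max): Fleet A can switch to Max (2 → 8). Not NE.
(Heavy, Light): Fleet A can switch to Moderate (1 → 5). Not NE.
(Heavy, Moderate): Fleet B can switch to Light (3 → 9). Not NE.
(Heavy, Heavy): Fleet B can switch to Light (6 → 9). Not NE.
(Heavy, Max): Fleet A can switch to Moderate (1 → 2). Not NE.
(Max, Light): Fleet A can switch to Moderate (3 → 5). Not NE.
(Max, Moderate): Fleet A can switch to Heavy (5 → 8). Not NE.
(Max, Max): Fleet A gets 8, best alternative 2; Fleet B gets 7, best alternative 4. No profitable deviation — NE.
(The remaining 1 profile has a profitable deviation by the same check.)

Pure NE: (Max, Max)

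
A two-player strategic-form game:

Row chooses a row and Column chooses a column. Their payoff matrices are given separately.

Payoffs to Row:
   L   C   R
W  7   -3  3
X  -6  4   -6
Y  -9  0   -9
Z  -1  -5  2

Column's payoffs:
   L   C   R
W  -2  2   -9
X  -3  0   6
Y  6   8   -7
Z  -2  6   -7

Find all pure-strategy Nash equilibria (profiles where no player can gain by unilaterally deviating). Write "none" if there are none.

(W, L): Column can switch to C (-2 → 2). Not NE.
(W, C): Row can switch to X (-3 → 4). Not NE.
(W, R): Column can switch to L (-9 → -2). Not NE.
(X, L): Row can switch to W (-6 → 7). Not NE.
(X, C): Column can switch to R (0 → 6). Not NE.
(X, R): Row can switch to W (-6 → 3). Not NE.
(Y, L): Row can switch to W (-9 → 7). Not NE.
(Y, C): Row can switch to X (0 → 4). Not NE.
(Y, R): Row can switch to W (-9 → 3). Not NE.
(Z, L): Row can switch to W (-1 → 7). Not NE.
(Z, C): Row can switch to W (-5 → -3). Not NE.
(Z, R): Row can switch to W (2 → 3). Not NE.

No pure-strategy Nash equilibrium.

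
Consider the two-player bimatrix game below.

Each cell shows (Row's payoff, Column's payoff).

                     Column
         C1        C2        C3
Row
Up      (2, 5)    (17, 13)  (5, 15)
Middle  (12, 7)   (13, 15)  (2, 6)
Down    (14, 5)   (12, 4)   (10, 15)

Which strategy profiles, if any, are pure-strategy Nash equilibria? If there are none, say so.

Row against C1: payoffs 2, 12, 14 → best response Down.
Row against C2: payoffs 17, 13, 12 → best response Up.
Row against C3: payoffs 5, 2, 10 → best response Down.
Column against Up: payoffs 5, 13, 15 → best response C3.
Column against Middle: payoffs 7, 15, 6 → best response C2.
Column against Down: payoffs 5, 4, 15 → best response C3.
Mutual best responses: (Down, C3).

The unique pure-strategy Nash equilibrium is (Down, C3).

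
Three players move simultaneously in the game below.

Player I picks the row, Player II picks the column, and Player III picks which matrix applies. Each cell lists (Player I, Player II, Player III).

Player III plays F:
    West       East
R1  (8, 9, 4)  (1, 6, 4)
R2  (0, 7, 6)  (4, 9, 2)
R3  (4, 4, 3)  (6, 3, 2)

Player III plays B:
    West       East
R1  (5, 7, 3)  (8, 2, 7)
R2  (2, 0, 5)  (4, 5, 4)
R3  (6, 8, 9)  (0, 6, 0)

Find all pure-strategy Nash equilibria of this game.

(R1, West, F): Player I gets 8, best alternative 4; Player II gets 9, best alternative 6; Player III gets 4, best alternative 3. No profitable deviation — NE.
(R1, West, B): Player I can switch to R3 (5 → 6). Not NE.
(R1, East, F): Player I can switch to R2 (1 → 4). Not NE.
(R1, East, B): Player II can switch to West (2 → 7). Not NE.
(R2, West, F): Player I can switch to R1 (0 → 8). Not NE.
(R2, West, B): Player I can switch to R1 (2 → 5). Not NE.
(R2, East, F): Player I can switch to R3 (4 → 6). Not NE.
(R3, West, B): Player I gets 6, best alternative 5; Player II gets 8, best alternative 6; Player III gets 9, best alternative 3. No profitable deviation — NE.
(The remaining 4 profiles each have a profitable deviation by the same check.)

The pure Nash equilibria are (R1, West, F) and (R3, West, B).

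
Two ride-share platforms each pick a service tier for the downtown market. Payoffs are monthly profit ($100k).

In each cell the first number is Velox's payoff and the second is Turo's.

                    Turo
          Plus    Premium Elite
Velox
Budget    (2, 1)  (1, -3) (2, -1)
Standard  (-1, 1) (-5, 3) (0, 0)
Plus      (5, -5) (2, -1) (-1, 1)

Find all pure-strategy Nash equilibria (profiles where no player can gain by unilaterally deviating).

For each player, find the best response to each opponent profile; mutual best responses are the pure NE.
Velox against Plus: payoffs 2, -1, 5 → best response Plus.
Velox against Premium: payoffs 1, -5, 2 → best response Plus.
Velox against Elite: payoffs 2, 0, -1 → best response Budget.
Turo against Budget: payoffs 1, -3, -1 → best response Plus.
Turo against Standard: payoffs 1, 3, 0 → best response Premium.
Turo against Plus: payoffs -5, -1, 1 → best response Elite.
No profile is a mutual best response for all players.

No pure-strategy Nash equilibrium.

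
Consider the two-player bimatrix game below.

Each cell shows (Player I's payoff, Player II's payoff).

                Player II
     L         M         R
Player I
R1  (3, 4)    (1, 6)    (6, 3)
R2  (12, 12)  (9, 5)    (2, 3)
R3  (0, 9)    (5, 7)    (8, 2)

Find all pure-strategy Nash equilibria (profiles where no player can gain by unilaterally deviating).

Player I against L: payoffs 3, 12, 0 → best response R2.
Player I against M: payoffs 1, 9, 5 → best response R2.
Player I against R: payoffs 6, 2, 8 → best response R3.
Player II against R1: payoffs 4, 6, 3 → best response M.
Player II against R2: payoffs 12, 5, 3 → best response L.
Player II against R3: payoffs 9, 7, 2 → best response L.
Mutual best responses: (R2, L).

Pure NE: (R2, L)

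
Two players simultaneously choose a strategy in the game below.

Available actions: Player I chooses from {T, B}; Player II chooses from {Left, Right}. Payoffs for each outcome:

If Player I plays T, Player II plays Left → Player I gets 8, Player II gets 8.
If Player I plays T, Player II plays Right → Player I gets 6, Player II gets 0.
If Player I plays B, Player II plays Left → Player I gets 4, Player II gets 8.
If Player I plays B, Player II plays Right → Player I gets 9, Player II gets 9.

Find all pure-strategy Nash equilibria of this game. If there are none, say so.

Player I against Left: payoffs 8, 4 → best response T.
Player I against Right: payoffs 6, 9 → best response B.
Player II against T: payoffs 8, 0 → best response Left.
Player II against B: payoffs 8, 9 → best response Right.
Mutual best responses: (T, Left); (B, Right).

(T, Left); (B, Right)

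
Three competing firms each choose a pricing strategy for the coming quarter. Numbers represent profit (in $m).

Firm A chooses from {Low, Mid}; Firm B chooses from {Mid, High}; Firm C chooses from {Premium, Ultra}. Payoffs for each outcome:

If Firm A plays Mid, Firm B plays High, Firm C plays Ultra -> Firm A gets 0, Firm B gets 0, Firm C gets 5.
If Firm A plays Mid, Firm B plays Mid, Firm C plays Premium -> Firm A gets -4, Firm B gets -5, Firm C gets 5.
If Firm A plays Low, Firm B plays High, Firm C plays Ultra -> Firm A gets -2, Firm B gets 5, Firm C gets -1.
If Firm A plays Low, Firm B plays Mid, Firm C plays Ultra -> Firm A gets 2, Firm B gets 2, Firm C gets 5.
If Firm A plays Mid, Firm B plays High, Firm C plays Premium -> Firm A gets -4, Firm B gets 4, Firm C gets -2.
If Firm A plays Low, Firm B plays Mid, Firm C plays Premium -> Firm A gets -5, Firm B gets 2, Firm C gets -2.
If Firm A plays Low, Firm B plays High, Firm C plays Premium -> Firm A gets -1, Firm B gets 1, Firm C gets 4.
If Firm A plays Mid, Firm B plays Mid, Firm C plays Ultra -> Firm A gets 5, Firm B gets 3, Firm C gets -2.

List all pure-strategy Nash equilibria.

(Low, Mid, Premium): Firm A can switch to Mid (-5 → -4). Not NE.
(Low, Mid, Ultra): Firm A can switch to Mid (2 → 5). Not NE.
(Low, High, Premium): Firm B can switch to Mid (1 → 2). Not NE.
(Low, High, Ultra): Firm A can switch to Mid (-2 → 0). Not NE.
(Mid, Mid, Premium): Firm B can switch to High (-5 → 4). Not NE.
(Mid, Mid, Ultra): Firm C can switch to Premium (-2 → 5). Not NE.
(Mid, High, Premium): Firm A can switch to Low (-4 → -1). Not NE.
(Mid, High, Ultra): Firm B can switch to Mid (0 → 3). Not NE.

No pure-strategy Nash equilibrium.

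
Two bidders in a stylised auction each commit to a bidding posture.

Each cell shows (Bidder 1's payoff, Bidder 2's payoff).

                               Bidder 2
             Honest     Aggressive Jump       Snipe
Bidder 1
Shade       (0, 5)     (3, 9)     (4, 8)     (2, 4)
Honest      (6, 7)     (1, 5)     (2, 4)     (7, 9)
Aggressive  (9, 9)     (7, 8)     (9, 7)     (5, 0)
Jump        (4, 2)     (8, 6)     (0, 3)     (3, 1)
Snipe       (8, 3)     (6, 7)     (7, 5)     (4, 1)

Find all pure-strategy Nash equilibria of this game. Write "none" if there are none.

The pure Nash equilibria are (Honest, Snipe); (Aggressive, Honest); (Jump, Aggressive).

Mark each player's best response to every combination of opponents' strategies; a profile where every player is best-responding is a pure Nash equilibrium.
Bidder 1 against Honest: payoffs 0, 6, 9, 4, 8 → best response Aggressive.
Bidder 1 against Aggressive: payoffs 3, 1, 7, 8, 6 → best response Jump.
Bidder 1 against Jump: payoffs 4, 2, 9, 0, 7 → best response Aggressive.
Bidder 1 against Snipe: payoffs 2, 7, 5, 3, 4 → best response Honest.
Bidder 2 against Shade: payoffs 5, 9, 8, 4 → best response Aggressive.
Bidder 2 against Honest: payoffs 7, 5, 4, 9 → best response Snipe.
Bidder 2 against Aggressive: payoffs 9, 8, 7, 0 → best response Honest.
Bidder 2 against Jump: payoffs 2, 6, 3, 1 → best response Aggressive.
Bidder 2 against Snipe: payoffs 3, 7, 5, 1 → best response Aggressive.
Mutual best responses: (Honest, Snipe); (Aggressive, Honest); (Jump, Aggressive).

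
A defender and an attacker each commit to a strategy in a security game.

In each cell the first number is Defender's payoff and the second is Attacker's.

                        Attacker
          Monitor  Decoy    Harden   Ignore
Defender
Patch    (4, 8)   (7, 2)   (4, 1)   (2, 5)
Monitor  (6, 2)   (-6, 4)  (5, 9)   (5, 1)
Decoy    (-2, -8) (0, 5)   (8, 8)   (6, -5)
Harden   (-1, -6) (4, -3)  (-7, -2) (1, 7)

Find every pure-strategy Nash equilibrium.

Pure NE: (Decoy, Harden)

Defender against Monitor: payoffs 4, 6, -2, -1 → best response Monitor.
Defender against Decoy: payoffs 7, -6, 0, 4 → best response Patch.
Defender against Harden: payoffs 4, 5, 8, -7 → best response Decoy.
Defender against Ignore: payoffs 2, 5, 6, 1 → best response Decoy.
Attacker against Patch: payoffs 8, 2, 1, 5 → best response Monitor.
Attacker against Monitor: payoffs 2, 4, 9, 1 → best response Harden.
Attacker against Decoy: payoffs -8, 5, 8, -5 → best response Harden.
Attacker against Harden: payoffs -6, -3, -2, 7 → best response Ignore.
Mutual best responses: (Decoy, Harden).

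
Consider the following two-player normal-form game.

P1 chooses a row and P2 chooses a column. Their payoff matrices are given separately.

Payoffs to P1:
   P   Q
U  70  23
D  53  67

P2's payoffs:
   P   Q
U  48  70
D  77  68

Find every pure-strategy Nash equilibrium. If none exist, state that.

(U, P): P2 can switch to Q (48 → 70). Not NE.
(U, Q): P1 can switch to D (23 → 67). Not NE.
(D, P): P1 can switch to U (53 → 70). Not NE.
(D, Q): P2 can switch to P (68 → 77). Not NE.

none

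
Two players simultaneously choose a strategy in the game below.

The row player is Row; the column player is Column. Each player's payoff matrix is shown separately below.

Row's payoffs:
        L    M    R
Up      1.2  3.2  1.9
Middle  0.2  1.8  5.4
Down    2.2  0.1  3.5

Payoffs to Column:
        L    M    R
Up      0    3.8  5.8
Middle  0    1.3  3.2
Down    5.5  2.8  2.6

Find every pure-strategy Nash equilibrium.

(Middle, R); (Down, L)

Check each profile: it is a Nash equilibrium iff no player can strictly gain by switching unilaterally.
(Up, L): Row can switch to Down (1.2 → 2.2). Not NE.
(Up, M): Column can switch to R (3.8 → 5.8). Not NE.
(Up, R): Row can switch to Middle (1.9 → 5.4). Not NE.
(Middle, L): Row can switch to Up (0.2 → 1.2). Not NE.
(Middle, M): Row can switch to Up (1.8 → 3.2). Not NE.
(Middle, R): Row gets 5.4, best alternative 3.5; Column gets 3.2, best alternative 1.3. No profitable deviation — NE.
(Down, L): Row gets 2.2, best alternative 1.2; Column gets 5.5, best alternative 2.8. No profitable deviation — NE.
(Down, M): Row can switch to Up (0.1 → 3.2). Not NE.
(The remaining 1 profile has a profitable deviation by the same check.)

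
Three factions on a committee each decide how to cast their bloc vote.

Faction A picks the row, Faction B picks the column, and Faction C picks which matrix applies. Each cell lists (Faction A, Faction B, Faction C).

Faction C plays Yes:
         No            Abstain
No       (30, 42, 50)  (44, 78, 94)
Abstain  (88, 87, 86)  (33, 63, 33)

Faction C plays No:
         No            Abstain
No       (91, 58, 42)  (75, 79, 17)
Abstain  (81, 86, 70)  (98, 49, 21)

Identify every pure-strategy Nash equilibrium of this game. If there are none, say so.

(No, Abstain, Yes); (Abstain, No, Yes)

(No, No, Yes): Faction A can switch to Abstain (30 → 88). Not NE.
(No, No, No): Faction B can switch to Abstain (58 → 79). Not NE.
(No, Abstain, Yes): Faction A gets 44, best alternative 33; Faction B gets 78, best alternative 42; Faction C gets 94, best alternative 17. No profitable deviation — NE.
(No, Abstain, No): Faction A can switch to Abstain (75 → 98). Not NE.
(Abstain, No, Yes): Faction A gets 88, best alternative 30; Faction B gets 87, best alternative 63; Faction C gets 86, best alternative 70. No profitable deviation — NE.
(Abstain, No, No): Faction A can switch to No (81 → 91). Not NE.
(Abstain, Abstain, Yes): Faction A can switch to No (33 → 44). Not NE.
(Abstain, Abstain, No): Faction B can switch to No (49 → 86). Not NE.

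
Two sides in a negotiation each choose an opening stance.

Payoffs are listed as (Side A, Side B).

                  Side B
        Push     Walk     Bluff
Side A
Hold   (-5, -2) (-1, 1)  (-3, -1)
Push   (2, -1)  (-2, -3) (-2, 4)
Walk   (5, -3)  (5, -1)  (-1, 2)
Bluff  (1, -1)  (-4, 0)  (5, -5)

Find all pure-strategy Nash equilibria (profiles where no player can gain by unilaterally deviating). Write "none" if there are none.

This game has no pure Nash equilibrium.

(Hold, Push): Side A can switch to Push (-5 → 2). Not NE.
(Hold, Walk): Side A can switch to Walk (-1 → 5). Not NE.
(Hold, Bluff): Side A can switch to Push (-3 → -2). Not NE.
(Push, Push): Side A can switch to Walk (2 → 5). Not NE.
(Push, Walk): Side A can switch to Hold (-2 → -1). Not NE.
(Push, Bluff): Side A can switch to Walk (-2 → -1). Not NE.
(Walk, Push): Side B can switch to Walk (-3 → -1). Not NE.
(Walk, Walk): Side B can switch to Bluff (-1 → 2). Not NE.
(Walk, Bluff): Side A can switch to Bluff (-1 → 5). Not NE.
(Bluff, Push): Side A can switch to Push (1 → 2). Not NE.
(The remaining 2 profiles each have a profitable deviation by the same check.)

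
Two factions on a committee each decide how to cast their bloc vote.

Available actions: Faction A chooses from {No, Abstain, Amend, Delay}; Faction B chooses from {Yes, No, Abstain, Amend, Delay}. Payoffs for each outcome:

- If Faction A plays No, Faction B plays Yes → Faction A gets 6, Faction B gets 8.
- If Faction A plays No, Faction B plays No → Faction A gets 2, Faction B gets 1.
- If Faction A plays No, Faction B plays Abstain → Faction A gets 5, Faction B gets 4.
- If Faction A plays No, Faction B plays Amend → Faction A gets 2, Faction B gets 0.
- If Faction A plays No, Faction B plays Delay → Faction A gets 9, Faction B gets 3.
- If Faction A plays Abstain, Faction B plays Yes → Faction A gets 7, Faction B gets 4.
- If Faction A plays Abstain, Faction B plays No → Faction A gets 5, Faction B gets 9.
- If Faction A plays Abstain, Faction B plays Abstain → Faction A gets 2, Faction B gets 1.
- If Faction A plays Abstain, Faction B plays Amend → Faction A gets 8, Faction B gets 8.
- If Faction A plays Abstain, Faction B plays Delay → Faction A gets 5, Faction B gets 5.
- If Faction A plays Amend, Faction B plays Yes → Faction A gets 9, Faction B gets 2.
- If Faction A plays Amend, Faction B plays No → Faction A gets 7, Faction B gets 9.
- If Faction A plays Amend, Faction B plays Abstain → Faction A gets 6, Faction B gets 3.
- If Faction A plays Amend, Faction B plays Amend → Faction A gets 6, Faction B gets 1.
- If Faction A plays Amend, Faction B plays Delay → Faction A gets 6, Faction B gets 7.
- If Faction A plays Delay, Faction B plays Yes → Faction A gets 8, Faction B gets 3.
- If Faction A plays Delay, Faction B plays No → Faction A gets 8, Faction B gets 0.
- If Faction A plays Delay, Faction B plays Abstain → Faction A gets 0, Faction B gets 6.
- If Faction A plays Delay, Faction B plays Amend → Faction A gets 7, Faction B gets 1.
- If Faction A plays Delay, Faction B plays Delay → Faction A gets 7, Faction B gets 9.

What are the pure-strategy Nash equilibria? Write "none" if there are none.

For each strategy profile, look for a profitable unilateral deviation.
(No, Yes): Faction A can switch to Abstain (6 → 7). Not NE.
(No, No): Faction A can switch to Abstain (2 → 5). Not NE.
(No, Abstain): Faction A can switch to Amend (5 → 6). Not NE.
(No, Amend): Faction A can switch to Abstain (2 → 8). Not NE.
(No, Delay): Faction B can switch to Yes (3 → 8). Not NE.
(Abstain, Yes): Faction A can switch to Amend (7 → 9). Not NE.
(Abstain, No): Faction A can switch to Amend (5 → 7). Not NE.
(Abstain, Abstain): Faction A can switch to No (2 → 5). Not NE.
(The remaining 12 profiles each have a profitable deviation by the same check.)

There is no pure-strategy Nash equilibrium.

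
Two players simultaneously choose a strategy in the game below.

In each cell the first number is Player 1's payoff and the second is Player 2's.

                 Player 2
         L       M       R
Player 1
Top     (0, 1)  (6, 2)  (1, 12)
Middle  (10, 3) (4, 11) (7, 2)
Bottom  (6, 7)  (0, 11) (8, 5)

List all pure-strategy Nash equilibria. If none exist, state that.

For each player, find the best response to each opponent profile; mutual best responses are the pure NE.
Player 1 against L: payoffs 0, 10, 6 → best response Middle.
Player 1 against M: payoffs 6, 4, 0 → best response Top.
Player 1 against R: payoffs 1, 7, 8 → best response Bottom.
Player 2 against Top: payoffs 1, 2, 12 → best response R.
Player 2 against Middle: payoffs 3, 11, 2 → best response M.
Player 2 against Bottom: payoffs 7, 11, 5 → best response M.
No profile is a mutual best response for all players.

No pure-strategy Nash equilibrium.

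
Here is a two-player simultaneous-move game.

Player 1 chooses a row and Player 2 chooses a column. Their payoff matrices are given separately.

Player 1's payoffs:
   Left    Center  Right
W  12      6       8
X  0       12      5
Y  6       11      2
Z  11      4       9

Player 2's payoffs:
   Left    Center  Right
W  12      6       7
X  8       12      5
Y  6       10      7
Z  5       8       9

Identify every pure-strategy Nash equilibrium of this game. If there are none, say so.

Pure-strategy Nash equilibria: (W, Left) and (X, Center) and (Z, Right)

Mark each player's best response to every combination of opponents' strategies; a profile where every player is best-responding is a pure Nash equilibrium.
Player 1 against Left: payoffs 12, 0, 6, 11 → best response W.
Player 1 against Center: payoffs 6, 12, 11, 4 → best response X.
Player 1 against Right: payoffs 8, 5, 2, 9 → best response Z.
Player 2 against W: payoffs 12, 6, 7 → best response Left.
Player 2 against X: payoffs 8, 12, 5 → best response Center.
Player 2 against Y: payoffs 6, 10, 7 → best response Center.
Player 2 against Z: payoffs 5, 8, 9 → best response Right.
Mutual best responses: (W, Left); (X, Center); (Z, Right).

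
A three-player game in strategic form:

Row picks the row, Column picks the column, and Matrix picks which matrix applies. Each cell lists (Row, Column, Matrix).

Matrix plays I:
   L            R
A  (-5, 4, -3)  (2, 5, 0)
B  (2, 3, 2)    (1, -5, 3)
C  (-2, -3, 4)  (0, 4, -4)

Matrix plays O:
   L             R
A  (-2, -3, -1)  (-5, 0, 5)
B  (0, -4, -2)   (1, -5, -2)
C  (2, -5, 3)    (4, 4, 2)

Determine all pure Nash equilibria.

For each player, find the best response to each opponent profile; mutual best responses are the pure NE.
Row against (L, I): payoffs -5, 2, -2 → best response B.
Row against (L, O): payoffs -2, 0, 2 → best response C.
Row against (R, I): payoffs 2, 1, 0 → best response A.
Row against (R, O): payoffs -5, 1, 4 → best response C.
Column against (A, I): payoffs 4, 5 → best response R.
Column against (A, O): payoffs -3, 0 → best response R.
Column against (B, I): payoffs 3, -5 → best response L.
Column against (B, O): payoffs -4, -5 → best response L.
Column against (C, I): payoffs -3, 4 → best response R.
Column against (C, O): payoffs -5, 4 → best response R.
Matrix against (A, L): payoffs -3, -1 → best response O.
Matrix against (A, R): payoffs 0, 5 → best response O.
Matrix against (B, L): payoffs 2, -2 → best response I.
Matrix against (B, R): payoffs 3, -2 → best response I.
Matrix against (C, L): payoffs 4, 3 → best response I.
Matrix against (C, R): payoffs -4, 2 → best response O.
Mutual best responses: (B, L, I); (C, R, O).

Pure-strategy Nash equilibria: (B, L, I); (C, R, O)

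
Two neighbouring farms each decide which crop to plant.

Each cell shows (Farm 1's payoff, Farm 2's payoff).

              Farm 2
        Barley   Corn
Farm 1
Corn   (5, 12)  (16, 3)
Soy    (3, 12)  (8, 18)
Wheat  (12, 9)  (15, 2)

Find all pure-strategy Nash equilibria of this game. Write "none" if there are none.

(Wheat, Barley)

Farm 1 against Barley: payoffs 5, 3, 12 → best response Wheat.
Farm 1 against Corn: payoffs 16, 8, 15 → best response Corn.
Farm 2 against Corn: payoffs 12, 3 → best response Barley.
Farm 2 against Soy: payoffs 12, 18 → best response Corn.
Farm 2 against Wheat: payoffs 9, 2 → best response Barley.
Mutual best responses: (Wheat, Barley).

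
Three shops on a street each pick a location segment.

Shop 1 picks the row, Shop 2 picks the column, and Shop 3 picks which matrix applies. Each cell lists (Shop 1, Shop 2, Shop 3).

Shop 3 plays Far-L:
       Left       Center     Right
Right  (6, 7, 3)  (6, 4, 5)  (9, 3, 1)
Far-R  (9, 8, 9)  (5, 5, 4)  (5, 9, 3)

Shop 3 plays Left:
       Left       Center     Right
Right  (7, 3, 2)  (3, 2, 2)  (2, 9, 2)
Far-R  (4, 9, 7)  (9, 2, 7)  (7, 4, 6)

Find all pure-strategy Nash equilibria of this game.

This game has no pure Nash equilibrium.

(Right, Left, Far-L): Shop 1 can switch to Far-R (6 → 9). Not NE.
(Right, Left, Left): Shop 2 can switch to Right (3 → 9). Not NE.
(Right, Center, Far-L): Shop 2 can switch to Left (4 → 7). Not NE.
(Right, Center, Left): Shop 1 can switch to Far-R (3 → 9). Not NE.
(Right, Right, Far-L): Shop 2 can switch to Left (3 → 7). Not NE.
(Right, Right, Left): Shop 1 can switch to Far-R (2 → 7). Not NE.
(Far-R, Left, Far-L): Shop 2 can switch to Right (8 → 9). Not NE.
(Far-R, Left, Left): Shop 1 can switch to Right (4 → 7). Not NE.
(The remaining 4 profiles each have a profitable deviation by the same check.)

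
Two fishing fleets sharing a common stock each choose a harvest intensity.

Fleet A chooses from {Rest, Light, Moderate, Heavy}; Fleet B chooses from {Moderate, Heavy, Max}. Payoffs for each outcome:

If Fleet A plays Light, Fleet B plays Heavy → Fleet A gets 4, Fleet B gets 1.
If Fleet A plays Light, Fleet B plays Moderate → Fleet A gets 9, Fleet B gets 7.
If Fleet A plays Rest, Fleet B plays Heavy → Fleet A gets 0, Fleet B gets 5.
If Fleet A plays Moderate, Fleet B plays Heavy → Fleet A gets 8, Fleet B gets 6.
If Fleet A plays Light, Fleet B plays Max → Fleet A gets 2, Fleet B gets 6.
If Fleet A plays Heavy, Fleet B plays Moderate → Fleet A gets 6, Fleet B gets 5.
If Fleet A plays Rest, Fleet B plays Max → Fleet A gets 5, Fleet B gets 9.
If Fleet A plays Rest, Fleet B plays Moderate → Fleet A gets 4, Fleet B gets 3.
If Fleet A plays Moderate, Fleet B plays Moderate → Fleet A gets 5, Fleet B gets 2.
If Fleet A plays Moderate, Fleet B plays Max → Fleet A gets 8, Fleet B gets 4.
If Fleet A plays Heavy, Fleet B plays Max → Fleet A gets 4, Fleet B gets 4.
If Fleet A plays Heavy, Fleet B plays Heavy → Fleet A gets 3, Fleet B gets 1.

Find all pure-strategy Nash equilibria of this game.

The pure Nash equilibria are (Light, Moderate) and (Moderate, Heavy).

Check each profile: it is a Nash equilibrium iff no player can strictly gain by switching unilaterally.
(Rest, Moderate): Fleet A can switch to Light (4 → 9). Not NE.
(Rest, Heavy): Fleet A can switch to Light (0 → 4). Not NE.
(Rest, Max): Fleet A can switch to Moderate (5 → 8). Not NE.
(Light, Moderate): Fleet A gets 9, best alternative 6; Fleet B gets 7, best alternative 6. No profitable deviation — NE.
(Light, Heavy): Fleet A can switch to Moderate (4 → 8). Not NE.
(Light, Max): Fleet A can switch to Rest (2 → 5). Not NE.
(Moderate, Moderate): Fleet A can switch to Light (5 → 9). Not NE.
(Moderate, Heavy): Fleet A gets 8, best alternative 4; Fleet B gets 6, best alternative 4. No profitable deviation — NE.
(Moderate, Max): Fleet B can switch to Heavy (4 → 6). Not NE.
(Heavy, Moderate): Fleet A can switch to Light (6 → 9). Not NE.
(Heavy, Heavy): Fleet A can switch to Light (3 → 4). Not NE.
(Heavy, Max): Fleet A can switch to Rest (4 → 5). Not NE.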